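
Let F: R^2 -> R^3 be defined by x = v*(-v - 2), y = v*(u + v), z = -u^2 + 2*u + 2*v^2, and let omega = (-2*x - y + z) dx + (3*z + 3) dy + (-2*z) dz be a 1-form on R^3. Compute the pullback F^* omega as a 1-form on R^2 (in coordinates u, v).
F^* omega = (-4*u^3 - 3*u^2*v + 12*u^2 + 8*u*v^2 + 6*u*v - 8*u + 6*v^3 - 8*v^2 + 3*v) du + (-3*u^3 + 4*u^2*v + 8*u^2 + 8*u*v^2 - 6*u*v - u - 10*v^3 - 14*v^2 - 2*v) dv

Using F^*(f dg) = (f ∘ F) d(g ∘ F), substitute each coordinate x_i by F_i(u, v) in f_i, and replace dx_i by d F_i = (∂F_i/∂u) du + (∂F_i/∂v) dv.
  For the x component: f_1(F) = -u^2 - u*v + 2*u + 3*v^2 + 4*v; d F_1 = (0) du + (-2*v - 2) dv
  For the y component: f_2(F) = -3*u^2 + 6*u + 6*v^2 + 3; d F_2 = (v) du + (u + 2*v) dv
  For the z component: f_3(F) = 2*u^2 - 4*u - 4*v^2; d F_3 = (2 - 2*u) du + (4*v) dv
Combining and collecting du, dv coefficients:
  coeff of du: -4*u^3 - 3*u^2*v + 12*u^2 + 8*u*v^2 + 6*u*v - 8*u + 6*v^3 - 8*v^2 + 3*v
  coeff of dv: -3*u^3 + 4*u^2*v + 8*u^2 + 8*u*v^2 - 6*u*v - u - 10*v^3 - 14*v^2 - 2*v
F^* omega = (-4*u^3 - 3*u^2*v + 12*u^2 + 8*u*v^2 + 6*u*v - 8*u + 6*v^3 - 8*v^2 + 3*v) du + (-3*u^3 + 4*u^2*v + 8*u^2 + 8*u*v^2 - 6*u*v - u - 10*v^3 - 14*v^2 - 2*v) dv.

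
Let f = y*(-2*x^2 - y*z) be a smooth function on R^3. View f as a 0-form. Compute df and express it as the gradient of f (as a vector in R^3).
df = (-4*x*y) dx + (-2*x^2 - 2*y*z) dy + (-y^2) dz; grad f = (-4*x*y, -2*x^2 - 2*y*z, -y^2)

For a 0-form f, d f = (∂f/∂x) dx + (∂f/∂y) dy + (∂f/∂z) dz. The components of the vector representation are exactly the entries of grad f in Cartesian coordinates:
  ∂f/∂x = -4*x*y
  ∂f/∂y = -2*x^2 - 2*y*z
  ∂f/∂z = -y^2.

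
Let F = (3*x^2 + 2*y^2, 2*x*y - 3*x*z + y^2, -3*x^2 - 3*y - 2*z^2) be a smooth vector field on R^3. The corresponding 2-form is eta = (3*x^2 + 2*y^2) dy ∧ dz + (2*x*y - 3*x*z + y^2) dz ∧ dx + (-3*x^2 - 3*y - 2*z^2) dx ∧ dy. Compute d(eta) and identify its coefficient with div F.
d(eta) = (8*x + 2*y - 4*z) dx ∧ dy ∧ dz; div F = 8*x + 2*y - 4*z

For a 2-form in R^3 of the form above, applying d gives a 3-form with coefficient ∂P/∂x + ∂Q/∂y + ∂R/∂z:
  ∂P/∂x = 6*x
  ∂Q/∂y = 2*x + 2*y
  ∂R/∂z = -4*z
Sum = 8*x + 2*y - 4*z, which is exactly div F.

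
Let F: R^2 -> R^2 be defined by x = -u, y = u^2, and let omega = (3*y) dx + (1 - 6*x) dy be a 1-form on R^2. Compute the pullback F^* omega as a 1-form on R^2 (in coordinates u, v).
F^* omega = (u*(9*u + 2)) du

Using F^*(f dg) = (f ∘ F) d(g ∘ F), substitute each coordinate x_i by F_i(u, v) in f_i, and replace dx_i by d F_i = (∂F_i/∂u) du + (∂F_i/∂v) dv.
  For the x component: f_1(F) = 3*u^2; d F_1 = (-1) du + (0) dv
  For the y component: f_2(F) = 6*u + 1; d F_2 = (2*u) du + (0) dv
Combining and collecting du, dv coefficients:
  coeff of du: u*(9*u + 2)
  coeff of dv: 0
F^* omega = (u*(9*u + 2)) du.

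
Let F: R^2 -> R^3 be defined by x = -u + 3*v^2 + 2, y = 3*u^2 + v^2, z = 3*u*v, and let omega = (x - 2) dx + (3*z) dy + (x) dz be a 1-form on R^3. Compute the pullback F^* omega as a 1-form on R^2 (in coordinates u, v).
F^* omega = (54*u^2*v - 3*u*v + u + 9*v^3 - 3*v^2 + 6*v) du + (-3*u^2 + 27*u*v^2 - 6*u*v + 6*u + 18*v^3) dv

Using F^*(f dg) = (f ∘ F) d(g ∘ F), substitute each coordinate x_i by F_i(u, v) in f_i, and replace dx_i by d F_i = (∂F_i/∂u) du + (∂F_i/∂v) dv.
  For the x component: f_1(F) = -u + 3*v^2; d F_1 = (-1) du + (6*v) dv
  For the y component: f_2(F) = 9*u*v; d F_2 = (6*u) du + (2*v) dv
  For the z component: f_3(F) = -u + 3*v^2 + 2; d F_3 = (3*v) du + (3*u) dv
Combining and collecting du, dv coefficients:
  coeff of du: 54*u^2*v - 3*u*v + u + 9*v^3 - 3*v^2 + 6*v
  coeff of dv: -3*u^2 + 27*u*v^2 - 6*u*v + 6*u + 18*v^3
F^* omega = (54*u^2*v - 3*u*v + u + 9*v^3 - 3*v^2 + 6*v) du + (-3*u^2 + 27*u*v^2 - 6*u*v + 6*u + 18*v^3) dv.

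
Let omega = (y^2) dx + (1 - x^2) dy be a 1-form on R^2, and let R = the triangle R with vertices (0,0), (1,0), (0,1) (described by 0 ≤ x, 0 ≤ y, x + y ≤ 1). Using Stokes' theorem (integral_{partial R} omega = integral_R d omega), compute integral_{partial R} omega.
integral_(partial R) omega = -2/3

Stokes: integral_partial_R omega = integral_R d omega with d omega = (∂Q/∂x - ∂P/∂y) dx ∧ dy.
  ∂Q/∂x = -2*x
  ∂P/∂y = 2*y
  integrand = ∂Q/∂x - ∂P/∂y = -2*x - 2*y.
Integrating over R: integral_0^1 integral_0^{1-x} (-2*x - 2*y) dy dx = -2/3.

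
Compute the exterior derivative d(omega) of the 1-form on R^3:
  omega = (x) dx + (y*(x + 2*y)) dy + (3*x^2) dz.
d(omega) = (y) dx ∧ dy + (6*x) dx ∧ dz

For a 1-form omega = sum_i f_i dx_i, the exterior derivative is
  d(omega) = sum_{i < j} (∂f_j/∂x_i - ∂f_i/∂x_j) dx_i ∧ dx_j.
  coefficient of dx ∧ dy: ∂f_2/∂x - ∂f_1/∂y = ∂(y*(x + 2*y))/∂x - ∂(x)/∂y = y
  coefficient of dx ∧ dz: ∂f_3/∂x - ∂f_1/∂z = ∂(3*x^2)/∂x - ∂(x)/∂z = 6*x
Assembling: d(omega) = (y) dx ∧ dy + (6*x) dx ∧ dz.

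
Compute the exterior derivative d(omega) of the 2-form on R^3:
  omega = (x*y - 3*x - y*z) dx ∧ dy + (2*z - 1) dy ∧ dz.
d(omega) = (-y) dx ∧ dy ∧ dz

For a 2-form omega = sum_{i<j} g_{ij} dx_i ∧ dx_j, the exterior derivative is
  d(omega) = sum_{i<j} d(g_{ij}) ∧ dx_i ∧ dx_j = sum_{i<j, k} (∂g_{ij}/∂x_k) dx_k ∧ dx_i ∧ dx_j.
Expand each term, using dx_k ∧ dx_i ∧ dx_j = sgn(permutation) dx_{(a)} ∧ dx_{(b)} ∧ dx_{(c)} with (a < b < c) sorted:
  d(x*y - 3*x - y*z) includes (∂/∂z)(x*y - 3*x - y*z) dz = (-y) dz, which multiplied by dx ∧ dy gives (-y) dx ∧ dy ∧ dz
Collecting like 3-forms: d(omega) = (-y) dx ∧ dy ∧ dz.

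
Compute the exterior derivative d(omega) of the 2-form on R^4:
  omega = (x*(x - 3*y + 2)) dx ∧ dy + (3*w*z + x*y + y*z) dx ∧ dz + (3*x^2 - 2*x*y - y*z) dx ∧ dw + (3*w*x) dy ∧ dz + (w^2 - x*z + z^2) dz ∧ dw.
d(omega) = (3*w - x - z) dx ∧ dy ∧ dz + (y + 2*z) dx ∧ dz ∧ dw + (2*x + z) dx ∧ dy ∧ dw + (3*x) dy ∧ dz ∧ dw

For a 2-form omega = sum_{i<j} g_{ij} dx_i ∧ dx_j, the exterior derivative is
  d(omega) = sum_{i<j} d(g_{ij}) ∧ dx_i ∧ dx_j = sum_{i<j, k} (∂g_{ij}/∂x_k) dx_k ∧ dx_i ∧ dx_j.
Expand each term, using dx_k ∧ dx_i ∧ dx_j = sgn(permutation) dx_{(a)} ∧ dx_{(b)} ∧ dx_{(c)} with (a < b < c) sorted:
  d(3*w*z + x*y + y*z) includes (∂/∂y)(3*w*z + x*y + y*z) dy = (x + z) dy, which multiplied by dx ∧ dz gives (-x - z) dx ∧ dy ∧ dz
  d(3*w*z + x*y + y*z) includes (∂/∂w)(3*w*z + x*y + y*z) dw = (3*z) dw, which multiplied by dx ∧ dz gives (3*z) dx ∧ dz ∧ dw
  d(3*x^2 - 2*x*y - y*z) includes (∂/∂y)(3*x^2 - 2*x*y - y*z) dy = (-2*x - z) dy, which multiplied by dx ∧ dw gives (2*x + z) dx ∧ dy ∧ dw
  d(3*x^2 - 2*x*y - y*z) includes (∂/∂z)(3*x^2 - 2*x*y - y*z) dz = (-y) dz, which multiplied by dx ∧ dw gives (y) dx ∧ dz ∧ dw
  d(3*w*x) includes (∂/∂x)(3*w*x) dx = (3*w) dx, which multiplied by dy ∧ dz gives (3*w) dx ∧ dy ∧ dz
  d(3*w*x) includes (∂/∂w)(3*w*x) dw = (3*x) dw, which multiplied by dy ∧ dz gives (3*x) dy ∧ dz ∧ dw
  d(w^2 - x*z + z^2) includes (∂/∂x)(w^2 - x*z + z^2) dx = (-z) dx, which multiplied by dz ∧ dw gives (-z) dx ∧ dz ∧ dw
Collecting like 3-forms: d(omega) = (3*w - x - z) dx ∧ dy ∧ dz + (y + 2*z) dx ∧ dz ∧ dw + (2*x + z) dx ∧ dy ∧ dw + (3*x) dy ∧ dz ∧ dw.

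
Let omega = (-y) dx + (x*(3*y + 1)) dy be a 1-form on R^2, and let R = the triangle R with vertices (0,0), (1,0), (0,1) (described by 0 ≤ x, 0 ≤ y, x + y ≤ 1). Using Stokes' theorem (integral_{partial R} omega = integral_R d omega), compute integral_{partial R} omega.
integral_(partial R) omega = 3/2

Stokes: integral_partial_R omega = integral_R d omega with d omega = (∂Q/∂x - ∂P/∂y) dx ∧ dy.
  ∂Q/∂x = 3*y + 1
  ∂P/∂y = -1
  integrand = ∂Q/∂x - ∂P/∂y = 3*y + 2.
Integrating over R: integral_0^1 integral_0^{1-x} (3*y + 2) dy dx = 3/2.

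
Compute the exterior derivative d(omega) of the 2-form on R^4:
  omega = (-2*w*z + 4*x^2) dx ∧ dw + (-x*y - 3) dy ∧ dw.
d(omega) = (2*w) dx ∧ dz ∧ dw + (-y) dx ∧ dy ∧ dw

For a 2-form omega = sum_{i<j} g_{ij} dx_i ∧ dx_j, the exterior derivative is
  d(omega) = sum_{i<j} d(g_{ij}) ∧ dx_i ∧ dx_j = sum_{i<j, k} (∂g_{ij}/∂x_k) dx_k ∧ dx_i ∧ dx_j.
Expand each term, using dx_k ∧ dx_i ∧ dx_j = sgn(permutation) dx_{(a)} ∧ dx_{(b)} ∧ dx_{(c)} with (a < b < c) sorted:
  d(-2*w*z + 4*x^2) includes (∂/∂z)(-2*w*z + 4*x^2) dz = (-2*w) dz, which multiplied by dx ∧ dw gives (2*w) dx ∧ dz ∧ dw
  d(-x*y - 3) includes (∂/∂x)(-x*y - 3) dx = (-y) dx, which multiplied by dy ∧ dw gives (-y) dx ∧ dy ∧ dw
Collecting like 3-forms: d(omega) = (2*w) dx ∧ dz ∧ dw + (-y) dx ∧ dy ∧ dw.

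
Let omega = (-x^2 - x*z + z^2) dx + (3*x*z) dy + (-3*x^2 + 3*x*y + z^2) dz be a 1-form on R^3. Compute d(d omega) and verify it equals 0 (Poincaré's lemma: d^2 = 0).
d(d omega) = 0

Step 1: d omega = sum_{i<j} (∂f_j/∂x_i - ∂f_i/∂x_j) dx_i ∧ dx_j:
  coeff of dx ∧ dy: 3*z
  coeff of dx ∧ dz: -5*x + 3*y - 2*z
  coeff of dy ∧ dz: 0
Step 2: Apply d again to each 2-form coefficient. The only possible 3-form in R^3 is dx ∧ dy ∧ dz, with coefficient
  ∂(coeff of dy∧dz)/∂x - ∂(coeff of dx∧dz)/∂y + ∂(coeff of dx∧dy)/∂z
  = ∂/∂x (0) - ∂/∂y (-5*x + 3*y - 2*z) + ∂/∂z (3*z).
Each of these terms simplifies to sums of mixed partials that cancel in pairs. The result is 0 (by equality of mixed partials for smooth functions — Schwarz / Clairaut).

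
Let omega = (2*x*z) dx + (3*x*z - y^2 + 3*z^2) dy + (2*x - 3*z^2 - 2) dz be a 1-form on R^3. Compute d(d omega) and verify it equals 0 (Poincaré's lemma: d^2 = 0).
d(d omega) = 0

Step 1: d omega = sum_{i<j} (∂f_j/∂x_i - ∂f_i/∂x_j) dx_i ∧ dx_j:
  coeff of dx ∧ dy: 3*z
  coeff of dx ∧ dz: 2 - 2*x
  coeff of dy ∧ dz: -3*x - 6*z
Step 2: Apply d again to each 2-form coefficient. The only possible 3-form in R^3 is dx ∧ dy ∧ dz, with coefficient
  ∂(coeff of dy∧dz)/∂x - ∂(coeff of dx∧dz)/∂y + ∂(coeff of dx∧dy)/∂z
  = ∂/∂x (-3*x - 6*z) - ∂/∂y (2 - 2*x) + ∂/∂z (3*z).
Each of these terms simplifies to sums of mixed partials that cancel in pairs. The result is 0 (by equality of mixed partials for smooth functions — Schwarz / Clairaut).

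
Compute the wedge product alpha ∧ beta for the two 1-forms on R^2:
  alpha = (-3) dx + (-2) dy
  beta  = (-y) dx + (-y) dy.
alpha ∧ beta = (y) dx ∧ dy

Distribute the wedge, using dx_i ∧ dx_j = -dx_j ∧ dx_i and dx_i ∧ dx_i = 0. For each pair (i, j) with i < j, the coefficient of dx_i ∧ dx_j in alpha ∧ beta is (alpha_i * beta_j - alpha_j * beta_i). Collecting: alpha ∧ beta = (y) dx ∧ dy.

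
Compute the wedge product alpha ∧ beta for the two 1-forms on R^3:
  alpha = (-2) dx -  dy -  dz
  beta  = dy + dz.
alpha ∧ beta = (-2) dx ∧ dy + (-2) dx ∧ dz

Distribute the wedge, using dx_i ∧ dx_j = -dx_j ∧ dx_i and dx_i ∧ dx_i = 0. For each pair (i, j) with i < j, the coefficient of dx_i ∧ dx_j in alpha ∧ beta is (alpha_i * beta_j - alpha_j * beta_i). Collecting: alpha ∧ beta = (-2) dx ∧ dy + (-2) dx ∧ dz.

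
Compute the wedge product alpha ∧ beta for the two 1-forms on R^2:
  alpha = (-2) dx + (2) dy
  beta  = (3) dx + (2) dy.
alpha ∧ beta = (-10) dx ∧ dy

Distribute the wedge, using dx_i ∧ dx_j = -dx_j ∧ dx_i and dx_i ∧ dx_i = 0. For each pair (i, j) with i < j, the coefficient of dx_i ∧ dx_j in alpha ∧ beta is (alpha_i * beta_j - alpha_j * beta_i). Collecting: alpha ∧ beta = (-10) dx ∧ dy.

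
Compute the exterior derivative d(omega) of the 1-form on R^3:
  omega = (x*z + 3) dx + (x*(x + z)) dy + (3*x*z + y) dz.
d(omega) = (2*x + z) dx ∧ dy + (-x + 3*z) dx ∧ dz + (1 - x) dy ∧ dz

For a 1-form omega = sum_i f_i dx_i, the exterior derivative is
  d(omega) = sum_{i < j} (∂f_j/∂x_i - ∂f_i/∂x_j) dx_i ∧ dx_j.
  coefficient of dx ∧ dy: ∂f_2/∂x - ∂f_1/∂y = ∂(x*(x + z))/∂x - ∂(x*z + 3)/∂y = 2*x + z
  coefficient of dx ∧ dz: ∂f_3/∂x - ∂f_1/∂z = ∂(3*x*z + y)/∂x - ∂(x*z + 3)/∂z = -x + 3*z
  coefficient of dy ∧ dz: ∂f_3/∂y - ∂f_2/∂z = ∂(3*x*z + y)/∂y - ∂(x*(x + z))/∂z = 1 - x
Assembling: d(omega) = (2*x + z) dx ∧ dy + (-x + 3*z) dx ∧ dz + (1 - x) dy ∧ dz.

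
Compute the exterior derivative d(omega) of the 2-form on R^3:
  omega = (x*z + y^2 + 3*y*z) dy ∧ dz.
d(omega) = (z) dx ∧ dy ∧ dz

For a 2-form omega = sum_{i<j} g_{ij} dx_i ∧ dx_j, the exterior derivative is
  d(omega) = sum_{i<j} d(g_{ij}) ∧ dx_i ∧ dx_j = sum_{i<j, k} (∂g_{ij}/∂x_k) dx_k ∧ dx_i ∧ dx_j.
Expand each term, using dx_k ∧ dx_i ∧ dx_j = sgn(permutation) dx_{(a)} ∧ dx_{(b)} ∧ dx_{(c)} with (a < b < c) sorted:
  d(x*z + y^2 + 3*y*z) includes (∂/∂x)(x*z + y^2 + 3*y*z) dx = (z) dx, which multiplied by dy ∧ dz gives (z) dx ∧ dy ∧ dz
Collecting like 3-forms: d(omega) = (z) dx ∧ dy ∧ dz.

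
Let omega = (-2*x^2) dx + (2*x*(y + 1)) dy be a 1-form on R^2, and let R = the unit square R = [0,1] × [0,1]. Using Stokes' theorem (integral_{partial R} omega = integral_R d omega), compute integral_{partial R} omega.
integral_(partial R) omega = 3

Stokes: integral_partial_R omega = integral_R d omega with d omega = (∂Q/∂x - ∂P/∂y) dx ∧ dy.
  ∂Q/∂x = 2*y + 2
  ∂P/∂y = 0
  integrand = ∂Q/∂x - ∂P/∂y = 2*y + 2.
Integrating over R: integral_0^1 integral_0^1 (2*y + 2) dx dy = 3.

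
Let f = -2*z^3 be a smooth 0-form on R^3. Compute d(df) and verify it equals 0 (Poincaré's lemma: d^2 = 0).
d(df) = 0

Step 1: df = sum_i (∂f/∂x_i) dx_i = (0) dx + (0) dy + (-6*z^2) dz.
Step 2: Apply d again. Using the 1-form formula, the coefficient of dx ∧ dy in d(df) is ∂^2 f/∂x ∂y - ∂^2 f/∂y ∂x = (0) - (0) = 0 (equality of mixed partials for smooth f).
Similarly for dx ∧ dz and dy ∧ dz — all coefficients vanish. So d(df) = 0.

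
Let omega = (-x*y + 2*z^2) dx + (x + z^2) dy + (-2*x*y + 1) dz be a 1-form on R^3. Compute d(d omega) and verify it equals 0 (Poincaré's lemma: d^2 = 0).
d(d omega) = 0

Step 1: d omega = sum_{i<j} (∂f_j/∂x_i - ∂f_i/∂x_j) dx_i ∧ dx_j:
  coeff of dx ∧ dy: x + 1
  coeff of dx ∧ dz: -2*y - 4*z
  coeff of dy ∧ dz: -2*x - 2*z
Step 2: Apply d again to each 2-form coefficient. The only possible 3-form in R^3 is dx ∧ dy ∧ dz, with coefficient
  ∂(coeff of dy∧dz)/∂x - ∂(coeff of dx∧dz)/∂y + ∂(coeff of dx∧dy)/∂z
  = ∂/∂x (-2*x - 2*z) - ∂/∂y (-2*y - 4*z) + ∂/∂z (x + 1).
Each of these terms simplifies to sums of mixed partials that cancel in pairs. The result is 0 (by equality of mixed partials for smooth functions — Schwarz / Clairaut).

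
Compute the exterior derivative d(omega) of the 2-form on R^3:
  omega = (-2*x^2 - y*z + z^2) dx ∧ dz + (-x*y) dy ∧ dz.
d(omega) = (-y + z) dx ∧ dy ∧ dz

For a 2-form omega = sum_{i<j} g_{ij} dx_i ∧ dx_j, the exterior derivative is
  d(omega) = sum_{i<j} d(g_{ij}) ∧ dx_i ∧ dx_j = sum_{i<j, k} (∂g_{ij}/∂x_k) dx_k ∧ dx_i ∧ dx_j.
Expand each term, using dx_k ∧ dx_i ∧ dx_j = sgn(permutation) dx_{(a)} ∧ dx_{(b)} ∧ dx_{(c)} with (a < b < c) sorted:
  d(-2*x^2 - y*z + z^2) includes (∂/∂y)(-2*x^2 - y*z + z^2) dy = (-z) dy, which multiplied by dx ∧ dz gives (z) dx ∧ dy ∧ dz
  d(-x*y) includes (∂/∂x)(-x*y) dx = (-y) dx, which multiplied by dy ∧ dz gives (-y) dx ∧ dy ∧ dz
Collecting like 3-forms: d(omega) = (-y + z) dx ∧ dy ∧ dz.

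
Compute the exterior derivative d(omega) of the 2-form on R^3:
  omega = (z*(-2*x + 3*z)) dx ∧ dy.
d(omega) = (-2*x + 6*z) dx ∧ dy ∧ dz

For a 2-form omega = sum_{i<j} g_{ij} dx_i ∧ dx_j, the exterior derivative is
  d(omega) = sum_{i<j} d(g_{ij}) ∧ dx_i ∧ dx_j = sum_{i<j, k} (∂g_{ij}/∂x_k) dx_k ∧ dx_i ∧ dx_j.
Expand each term, using dx_k ∧ dx_i ∧ dx_j = sgn(permutation) dx_{(a)} ∧ dx_{(b)} ∧ dx_{(c)} with (a < b < c) sorted:
  d(z*(-2*x + 3*z)) includes (∂/∂z)(z*(-2*x + 3*z)) dz = (-2*x + 6*z) dz, which multiplied by dx ∧ dy gives (-2*x + 6*z) dx ∧ dy ∧ dz
Collecting like 3-forms: d(omega) = (-2*x + 6*z) dx ∧ dy ∧ dz.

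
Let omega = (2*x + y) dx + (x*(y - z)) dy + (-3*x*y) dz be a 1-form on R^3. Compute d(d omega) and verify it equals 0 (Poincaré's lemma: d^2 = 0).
d(d omega) = 0

Step 1: d omega = sum_{i<j} (∂f_j/∂x_i - ∂f_i/∂x_j) dx_i ∧ dx_j:
  coeff of dx ∧ dy: y - z - 1
  coeff of dx ∧ dz: -3*y
  coeff of dy ∧ dz: -2*x
Step 2: Apply d again to each 2-form coefficient. The only possible 3-form in R^3 is dx ∧ dy ∧ dz, with coefficient
  ∂(coeff of dy∧dz)/∂x - ∂(coeff of dx∧dz)/∂y + ∂(coeff of dx∧dy)/∂z
  = ∂/∂x (-2*x) - ∂/∂y (-3*y) + ∂/∂z (y - z - 1).
Each of these terms simplifies to sums of mixed partials that cancel in pairs. The result is 0 (by equality of mixed partials for smooth functions — Schwarz / Clairaut).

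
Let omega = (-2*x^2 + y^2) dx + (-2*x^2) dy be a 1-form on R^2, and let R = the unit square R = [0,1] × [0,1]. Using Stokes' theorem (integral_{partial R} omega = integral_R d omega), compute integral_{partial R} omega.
integral_(partial R) omega = -3

Stokes: integral_partial_R omega = integral_R d omega with d omega = (∂Q/∂x - ∂P/∂y) dx ∧ dy.
  ∂Q/∂x = -4*x
  ∂P/∂y = 2*y
  integrand = ∂Q/∂x - ∂P/∂y = -4*x - 2*y.
Integrating over R: integral_0^1 integral_0^1 (-4*x - 2*y) dx dy = -3.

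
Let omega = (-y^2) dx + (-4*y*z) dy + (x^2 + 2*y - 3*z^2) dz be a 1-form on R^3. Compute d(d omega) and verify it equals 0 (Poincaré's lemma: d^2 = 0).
d(d omega) = 0

Step 1: d omega = sum_{i<j} (∂f_j/∂x_i - ∂f_i/∂x_j) dx_i ∧ dx_j:
  coeff of dx ∧ dy: 2*y
  coeff of dx ∧ dz: 2*x
  coeff of dy ∧ dz: 4*y + 2
Step 2: Apply d again to each 2-form coefficient. The only possible 3-form in R^3 is dx ∧ dy ∧ dz, with coefficient
  ∂(coeff of dy∧dz)/∂x - ∂(coeff of dx∧dz)/∂y + ∂(coeff of dx∧dy)/∂z
  = ∂/∂x (4*y + 2) - ∂/∂y (2*x) + ∂/∂z (2*y).
Each of these terms simplifies to sums of mixed partials that cancel in pairs. The result is 0 (by equality of mixed partials for smooth functions — Schwarz / Clairaut).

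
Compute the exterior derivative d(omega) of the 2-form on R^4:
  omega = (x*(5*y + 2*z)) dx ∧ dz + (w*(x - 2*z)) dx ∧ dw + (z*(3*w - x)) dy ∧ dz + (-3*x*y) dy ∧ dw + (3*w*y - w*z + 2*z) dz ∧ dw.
d(omega) = (-5*x - z) dx ∧ dy ∧ dz + (2*w) dx ∧ dz ∧ dw + (3*w + 3*z) dy ∧ dz ∧ dw + (-3*y) dx ∧ dy ∧ dw

For a 2-form omega = sum_{i<j} g_{ij} dx_i ∧ dx_j, the exterior derivative is
  d(omega) = sum_{i<j} d(g_{ij}) ∧ dx_i ∧ dx_j = sum_{i<j, k} (∂g_{ij}/∂x_k) dx_k ∧ dx_i ∧ dx_j.
Expand each term, using dx_k ∧ dx_i ∧ dx_j = sgn(permutation) dx_{(a)} ∧ dx_{(b)} ∧ dx_{(c)} with (a < b < c) sorted:
  d(x*(5*y + 2*z)) includes (∂/∂y)(x*(5*y + 2*z)) dy = (5*x) dy, which multiplied by dx ∧ dz gives (-5*x) dx ∧ dy ∧ dz
  d(w*(x - 2*z)) includes (∂/∂z)(w*(x - 2*z)) dz = (-2*w) dz, which multiplied by dx ∧ dw gives (2*w) dx ∧ dz ∧ dw
  d(z*(3*w - x)) includes (∂/∂x)(z*(3*w - x)) dx = (-z) dx, which multiplied by dy ∧ dz gives (-z) dx ∧ dy ∧ dz
  d(z*(3*w - x)) includes (∂/∂w)(z*(3*w - x)) dw = (3*z) dw, which multiplied by dy ∧ dz gives (3*z) dy ∧ dz ∧ dw
  d(-3*x*y) includes (∂/∂x)(-3*x*y) dx = (-3*y) dx, which multiplied by dy ∧ dw gives (-3*y) dx ∧ dy ∧ dw
  d(3*w*y - w*z + 2*z) includes (∂/∂y)(3*w*y - w*z + 2*z) dy = (3*w) dy, which multiplied by dz ∧ dw gives (3*w) dy ∧ dz ∧ dw
Collecting like 3-forms: d(omega) = (-5*x - z) dx ∧ dy ∧ dz + (2*w) dx ∧ dz ∧ dw + (3*w + 3*z) dy ∧ dz ∧ dw + (-3*y) dx ∧ dy ∧ dw.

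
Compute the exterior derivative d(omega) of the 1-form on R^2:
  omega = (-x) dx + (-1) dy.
d(omega) = 0

For a 1-form omega = sum_i f_i dx_i, the exterior derivative is
  d(omega) = sum_{i < j} (∂f_j/∂x_i - ∂f_i/∂x_j) dx_i ∧ dx_j.

Assembling: d(omega) = 0.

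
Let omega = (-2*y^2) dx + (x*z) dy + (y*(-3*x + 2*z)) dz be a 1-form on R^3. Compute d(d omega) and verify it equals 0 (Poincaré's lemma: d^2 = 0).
d(d omega) = 0

Step 1: d omega = sum_{i<j} (∂f_j/∂x_i - ∂f_i/∂x_j) dx_i ∧ dx_j:
  coeff of dx ∧ dy: 4*y + z
  coeff of dx ∧ dz: -3*y
  coeff of dy ∧ dz: -4*x + 2*z
Step 2: Apply d again to each 2-form coefficient. The only possible 3-form in R^3 is dx ∧ dy ∧ dz, with coefficient
  ∂(coeff of dy∧dz)/∂x - ∂(coeff of dx∧dz)/∂y + ∂(coeff of dx∧dy)/∂z
  = ∂/∂x (-4*x + 2*z) - ∂/∂y (-3*y) + ∂/∂z (4*y + z).
Each of these terms simplifies to sums of mixed partials that cancel in pairs. The result is 0 (by equality of mixed partials for smooth functions — Schwarz / Clairaut).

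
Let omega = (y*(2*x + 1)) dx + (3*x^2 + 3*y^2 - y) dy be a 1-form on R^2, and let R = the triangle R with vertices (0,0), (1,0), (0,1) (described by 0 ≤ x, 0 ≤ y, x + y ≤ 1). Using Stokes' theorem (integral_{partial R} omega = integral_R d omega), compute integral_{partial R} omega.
integral_(partial R) omega = 1/6

Stokes: integral_partial_R omega = integral_R d omega with d omega = (∂Q/∂x - ∂P/∂y) dx ∧ dy.
  ∂Q/∂x = 6*x
  ∂P/∂y = 2*x + 1
  integrand = ∂Q/∂x - ∂P/∂y = 4*x - 1.
Integrating over R: integral_0^1 integral_0^{1-x} (4*x - 1) dy dx = 1/6.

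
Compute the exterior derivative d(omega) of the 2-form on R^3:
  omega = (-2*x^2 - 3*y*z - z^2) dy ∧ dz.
d(omega) = (-4*x) dx ∧ dy ∧ dz

For a 2-form omega = sum_{i<j} g_{ij} dx_i ∧ dx_j, the exterior derivative is
  d(omega) = sum_{i<j} d(g_{ij}) ∧ dx_i ∧ dx_j = sum_{i<j, k} (∂g_{ij}/∂x_k) dx_k ∧ dx_i ∧ dx_j.
Expand each term, using dx_k ∧ dx_i ∧ dx_j = sgn(permutation) dx_{(a)} ∧ dx_{(b)} ∧ dx_{(c)} with (a < b < c) sorted:
  d(-2*x^2 - 3*y*z - z^2) includes (∂/∂x)(-2*x^2 - 3*y*z - z^2) dx = (-4*x) dx, which multiplied by dy ∧ dz gives (-4*x) dx ∧ dy ∧ dz
Collecting like 3-forms: d(omega) = (-4*x) dx ∧ dy ∧ dz.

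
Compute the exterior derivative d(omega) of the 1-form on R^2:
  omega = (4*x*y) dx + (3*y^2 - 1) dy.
d(omega) = (-4*x) dx ∧ dy

For a 1-form omega = sum_i f_i dx_i, the exterior derivative is
  d(omega) = sum_{i < j} (∂f_j/∂x_i - ∂f_i/∂x_j) dx_i ∧ dx_j.
  coefficient of dx ∧ dy: ∂f_2/∂x - ∂f_1/∂y = ∂(3*y^2 - 1)/∂x - ∂(4*x*y)/∂y = -4*x
Assembling: d(omega) = (-4*x) dx ∧ dy.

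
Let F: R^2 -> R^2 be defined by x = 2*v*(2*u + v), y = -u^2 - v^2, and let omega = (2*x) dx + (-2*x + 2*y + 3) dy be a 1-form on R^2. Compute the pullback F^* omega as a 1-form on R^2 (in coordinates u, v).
F^* omega = (4*u^3 + 16*u^2*v + 44*u*v^2 - 6*u + 16*v^3) du + (2*v*(18*u^2 + 32*u*v + 14*v^2 - 3)) dv

Using F^*(f dg) = (f ∘ F) d(g ∘ F), substitute each coordinate x_i by F_i(u, v) in f_i, and replace dx_i by d F_i = (∂F_i/∂u) du + (∂F_i/∂v) dv.
  For the x component: f_1(F) = 4*v*(2*u + v); d F_1 = (4*v) du + (4*u + 4*v) dv
  For the y component: f_2(F) = -2*u^2 - 8*u*v - 6*v^2 + 3; d F_2 = (-2*u) du + (-2*v) dv
Combining and collecting du, dv coefficients:
  coeff of du: 4*u^3 + 16*u^2*v + 44*u*v^2 - 6*u + 16*v^3
  coeff of dv: 2*v*(18*u^2 + 32*u*v + 14*v^2 - 3)
F^* omega = (4*u^3 + 16*u^2*v + 44*u*v^2 - 6*u + 16*v^3) du + (2*v*(18*u^2 + 32*u*v + 14*v^2 - 3)) dv.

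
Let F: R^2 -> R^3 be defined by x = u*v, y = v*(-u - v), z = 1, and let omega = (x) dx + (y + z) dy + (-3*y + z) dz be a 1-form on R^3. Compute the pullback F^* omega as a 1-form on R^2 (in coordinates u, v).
F^* omega = (v*(2*u*v + v^2 - 1)) du + (2*u^2*v + 3*u*v^2 - u + 2*v^3 - 2*v) dv

Using F^*(f dg) = (f ∘ F) d(g ∘ F), substitute each coordinate x_i by F_i(u, v) in f_i, and replace dx_i by d F_i = (∂F_i/∂u) du + (∂F_i/∂v) dv.
  For the x component: f_1(F) = u*v; d F_1 = (v) du + (u) dv
  For the y component: f_2(F) = -u*v - v^2 + 1; d F_2 = (-v) du + (-u - 2*v) dv
  For the z component: f_3(F) = 3*u*v + 3*v^2 + 1; d F_3 = (0) du + (0) dv
Combining and collecting du, dv coefficients:
  coeff of du: v*(2*u*v + v^2 - 1)
  coeff of dv: 2*u^2*v + 3*u*v^2 - u + 2*v^3 - 2*v
F^* omega = (v*(2*u*v + v^2 - 1)) du + (2*u^2*v + 3*u*v^2 - u + 2*v^3 - 2*v) dv.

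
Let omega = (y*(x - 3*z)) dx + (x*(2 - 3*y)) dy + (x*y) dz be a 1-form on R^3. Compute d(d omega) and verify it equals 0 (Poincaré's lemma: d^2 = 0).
d(d omega) = 0

Step 1: d omega = sum_{i<j} (∂f_j/∂x_i - ∂f_i/∂x_j) dx_i ∧ dx_j:
  coeff of dx ∧ dy: -x - 3*y + 3*z + 2
  coeff of dx ∧ dz: 4*y
  coeff of dy ∧ dz: x
Step 2: Apply d again to each 2-form coefficient. The only possible 3-form in R^3 is dx ∧ dy ∧ dz, with coefficient
  ∂(coeff of dy∧dz)/∂x - ∂(coeff of dx∧dz)/∂y + ∂(coeff of dx∧dy)/∂z
  = ∂/∂x (x) - ∂/∂y (4*y) + ∂/∂z (-x - 3*y + 3*z + 2).
Each of these terms simplifies to sums of mixed partials that cancel in pairs. The result is 0 (by equality of mixed partials for smooth functions — Schwarz / Clairaut).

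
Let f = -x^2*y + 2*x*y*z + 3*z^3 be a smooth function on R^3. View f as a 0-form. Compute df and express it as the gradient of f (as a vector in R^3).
df = (2*y*(-x + z)) dx + (x*(-x + 2*z)) dy + (2*x*y + 9*z^2) dz; grad f = (2*y*(-x + z), x*(-x + 2*z), 2*x*y + 9*z^2)

For a 0-form f, d f = (∂f/∂x) dx + (∂f/∂y) dy + (∂f/∂z) dz. The components of the vector representation are exactly the entries of grad f in Cartesian coordinates:
  ∂f/∂x = 2*y*(-x + z)
  ∂f/∂y = x*(-x + 2*z)
  ∂f/∂z = 2*x*y + 9*z^2.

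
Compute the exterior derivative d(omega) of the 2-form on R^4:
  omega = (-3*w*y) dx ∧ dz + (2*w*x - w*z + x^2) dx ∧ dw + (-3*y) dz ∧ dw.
d(omega) = (3*w) dx ∧ dy ∧ dz + (w - 3*y) dx ∧ dz ∧ dw + (-3) dy ∧ dz ∧ dw

For a 2-form omega = sum_{i<j} g_{ij} dx_i ∧ dx_j, the exterior derivative is
  d(omega) = sum_{i<j} d(g_{ij}) ∧ dx_i ∧ dx_j = sum_{i<j, k} (∂g_{ij}/∂x_k) dx_k ∧ dx_i ∧ dx_j.
Expand each term, using dx_k ∧ dx_i ∧ dx_j = sgn(permutation) dx_{(a)} ∧ dx_{(b)} ∧ dx_{(c)} with (a < b < c) sorted:
  d(-3*w*y) includes (∂/∂y)(-3*w*y) dy = (-3*w) dy, which multiplied by dx ∧ dz gives (3*w) dx ∧ dy ∧ dz
  d(-3*w*y) includes (∂/∂w)(-3*w*y) dw = (-3*y) dw, which multiplied by dx ∧ dz gives (-3*y) dx ∧ dz ∧ dw
  d(2*w*x - w*z + x^2) includes (∂/∂z)(2*w*x - w*z + x^2) dz = (-w) dz, which multiplied by dx ∧ dw gives (w) dx ∧ dz ∧ dw
  d(-3*y) includes (∂/∂y)(-3*y) dy = (-3) dy, which multiplied by dz ∧ dw gives (-3) dy ∧ dz ∧ dw
Collecting like 3-forms: d(omega) = (3*w) dx ∧ dy ∧ dz + (w - 3*y) dx ∧ dz ∧ dw + (-3) dy ∧ dz ∧ dw.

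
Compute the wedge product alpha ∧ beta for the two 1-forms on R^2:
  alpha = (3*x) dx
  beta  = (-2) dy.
alpha ∧ beta = (-6*x) dx ∧ dy

Distribute the wedge, using dx_i ∧ dx_j = -dx_j ∧ dx_i and dx_i ∧ dx_i = 0. For each pair (i, j) with i < j, the coefficient of dx_i ∧ dx_j in alpha ∧ beta is (alpha_i * beta_j - alpha_j * beta_i). Collecting: alpha ∧ beta = (-6*x) dx ∧ dy.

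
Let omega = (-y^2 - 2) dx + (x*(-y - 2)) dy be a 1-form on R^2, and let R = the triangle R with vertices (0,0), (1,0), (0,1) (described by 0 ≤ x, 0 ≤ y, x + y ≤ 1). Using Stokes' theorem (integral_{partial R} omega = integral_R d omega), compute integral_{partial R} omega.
integral_(partial R) omega = -5/6

Stokes: integral_partial_R omega = integral_R d omega with d omega = (∂Q/∂x - ∂P/∂y) dx ∧ dy.
  ∂Q/∂x = -y - 2
  ∂P/∂y = -2*y
  integrand = ∂Q/∂x - ∂P/∂y = y - 2.
Integrating over R: integral_0^1 integral_0^{1-x} (y - 2) dy dx = -5/6.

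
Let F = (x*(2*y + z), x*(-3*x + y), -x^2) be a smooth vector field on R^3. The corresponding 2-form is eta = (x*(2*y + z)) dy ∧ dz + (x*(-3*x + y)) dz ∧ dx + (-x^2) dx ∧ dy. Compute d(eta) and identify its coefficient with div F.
d(eta) = (x + 2*y + z) dx ∧ dy ∧ dz; div F = x + 2*y + z

For a 2-form in R^3 of the form above, applying d gives a 3-form with coefficient ∂P/∂x + ∂Q/∂y + ∂R/∂z:
  ∂P/∂x = 2*y + z
  ∂Q/∂y = x
  ∂R/∂z = 0
Sum = x + 2*y + z, which is exactly div F.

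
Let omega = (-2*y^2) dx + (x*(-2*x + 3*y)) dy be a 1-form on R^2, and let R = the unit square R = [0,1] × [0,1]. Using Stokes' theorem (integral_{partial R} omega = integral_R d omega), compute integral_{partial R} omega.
integral_(partial R) omega = 3/2

Stokes: integral_partial_R omega = integral_R d omega with d omega = (∂Q/∂x - ∂P/∂y) dx ∧ dy.
  ∂Q/∂x = -4*x + 3*y
  ∂P/∂y = -4*y
  integrand = ∂Q/∂x - ∂P/∂y = -4*x + 7*y.
Integrating over R: integral_0^1 integral_0^1 (-4*x + 7*y) dx dy = 3/2.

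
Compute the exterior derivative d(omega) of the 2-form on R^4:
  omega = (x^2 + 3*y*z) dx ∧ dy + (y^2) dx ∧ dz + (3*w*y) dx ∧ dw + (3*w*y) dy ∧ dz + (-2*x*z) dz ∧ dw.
d(omega) = (y) dx ∧ dy ∧ dz + (-3*w) dx ∧ dy ∧ dw + (3*y) dy ∧ dz ∧ dw + (-2*z) dx ∧ dz ∧ dw

For a 2-form omega = sum_{i<j} g_{ij} dx_i ∧ dx_j, the exterior derivative is
  d(omega) = sum_{i<j} d(g_{ij}) ∧ dx_i ∧ dx_j = sum_{i<j, k} (∂g_{ij}/∂x_k) dx_k ∧ dx_i ∧ dx_j.
Expand each term, using dx_k ∧ dx_i ∧ dx_j = sgn(permutation) dx_{(a)} ∧ dx_{(b)} ∧ dx_{(c)} with (a < b < c) sorted:
  d(x^2 + 3*y*z) includes (∂/∂z)(x^2 + 3*y*z) dz = (3*y) dz, which multiplied by dx ∧ dy gives (3*y) dx ∧ dy ∧ dz
  d(y^2) includes (∂/∂y)(y^2) dy = (2*y) dy, which multiplied by dx ∧ dz gives (-2*y) dx ∧ dy ∧ dz
  d(3*w*y) includes (∂/∂y)(3*w*y) dy = (3*w) dy, which multiplied by dx ∧ dw gives (-3*w) dx ∧ dy ∧ dw
  d(3*w*y) includes (∂/∂w)(3*w*y) dw = (3*y) dw, which multiplied by dy ∧ dz gives (3*y) dy ∧ dz ∧ dw
  d(-2*x*z) includes (∂/∂x)(-2*x*z) dx = (-2*z) dx, which multiplied by dz ∧ dw gives (-2*z) dx ∧ dz ∧ dw
Collecting like 3-forms: d(omega) = (y) dx ∧ dy ∧ dz + (-3*w) dx ∧ dy ∧ dw + (3*y) dy ∧ dz ∧ dw + (-2*z) dx ∧ dz ∧ dw.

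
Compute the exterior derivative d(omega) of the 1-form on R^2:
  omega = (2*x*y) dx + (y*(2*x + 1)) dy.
d(omega) = (-2*x + 2*y) dx ∧ dy

For a 1-form omega = sum_i f_i dx_i, the exterior derivative is
  d(omega) = sum_{i < j} (∂f_j/∂x_i - ∂f_i/∂x_j) dx_i ∧ dx_j.
  coefficient of dx ∧ dy: ∂f_2/∂x - ∂f_1/∂y = ∂(y*(2*x + 1))/∂x - ∂(2*x*y)/∂y = -2*x + 2*y
Assembling: d(omega) = (-2*x + 2*y) dx ∧ dy.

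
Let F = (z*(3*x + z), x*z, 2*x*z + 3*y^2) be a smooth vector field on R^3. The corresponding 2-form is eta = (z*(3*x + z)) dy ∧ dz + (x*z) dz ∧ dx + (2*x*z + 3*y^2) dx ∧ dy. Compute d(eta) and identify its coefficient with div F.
d(eta) = (2*x + 3*z) dx ∧ dy ∧ dz; div F = 2*x + 3*z

For a 2-form in R^3 of the form above, applying d gives a 3-form with coefficient ∂P/∂x + ∂Q/∂y + ∂R/∂z:
  ∂P/∂x = 3*z
  ∂Q/∂y = 0
  ∂R/∂z = 2*x
Sum = 2*x + 3*z, which is exactly div F.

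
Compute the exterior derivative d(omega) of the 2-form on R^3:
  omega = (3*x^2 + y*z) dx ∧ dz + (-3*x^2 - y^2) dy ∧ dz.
d(omega) = (-6*x - z) dx ∧ dy ∧ dz

For a 2-form omega = sum_{i<j} g_{ij} dx_i ∧ dx_j, the exterior derivative is
  d(omega) = sum_{i<j} d(g_{ij}) ∧ dx_i ∧ dx_j = sum_{i<j, k} (∂g_{ij}/∂x_k) dx_k ∧ dx_i ∧ dx_j.
Expand each term, using dx_k ∧ dx_i ∧ dx_j = sgn(permutation) dx_{(a)} ∧ dx_{(b)} ∧ dx_{(c)} with (a < b < c) sorted:
  d(3*x^2 + y*z) includes (∂/∂y)(3*x^2 + y*z) dy = (z) dy, which multiplied by dx ∧ dz gives (-z) dx ∧ dy ∧ dz
  d(-3*x^2 - y^2) includes (∂/∂x)(-3*x^2 - y^2) dx = (-6*x) dx, which multiplied by dy ∧ dz gives (-6*x) dx ∧ dy ∧ dz
Collecting like 3-forms: d(omega) = (-6*x - z) dx ∧ dy ∧ dz.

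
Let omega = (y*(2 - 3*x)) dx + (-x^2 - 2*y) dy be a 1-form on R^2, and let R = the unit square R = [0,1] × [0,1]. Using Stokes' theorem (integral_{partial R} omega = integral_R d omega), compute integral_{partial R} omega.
integral_(partial R) omega = -3/2

Stokes: integral_partial_R omega = integral_R d omega with d omega = (∂Q/∂x - ∂P/∂y) dx ∧ dy.
  ∂Q/∂x = -2*x
  ∂P/∂y = 2 - 3*x
  integrand = ∂Q/∂x - ∂P/∂y = x - 2.
Integrating over R: integral_0^1 integral_0^1 (x - 2) dx dy = -3/2.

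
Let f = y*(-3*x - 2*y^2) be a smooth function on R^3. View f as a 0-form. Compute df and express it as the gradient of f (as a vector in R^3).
df = (-3*y) dx + (-3*x - 6*y^2) dy + (0) dz; grad f = (-3*y, -3*x - 6*y^2, 0)

For a 0-form f, d f = (∂f/∂x) dx + (∂f/∂y) dy + (∂f/∂z) dz. The components of the vector representation are exactly the entries of grad f in Cartesian coordinates:
  ∂f/∂x = -3*y
  ∂f/∂y = -3*x - 6*y^2
  ∂f/∂z = 0.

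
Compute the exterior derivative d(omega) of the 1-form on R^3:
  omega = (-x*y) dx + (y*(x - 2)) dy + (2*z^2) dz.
d(omega) = (x + y) dx ∧ dy

For a 1-form omega = sum_i f_i dx_i, the exterior derivative is
  d(omega) = sum_{i < j} (∂f_j/∂x_i - ∂f_i/∂x_j) dx_i ∧ dx_j.
  coefficient of dx ∧ dy: ∂f_2/∂x - ∂f_1/∂y = ∂(y*(x - 2))/∂x - ∂(-x*y)/∂y = x + y
Assembling: d(omega) = (x + y) dx ∧ dy.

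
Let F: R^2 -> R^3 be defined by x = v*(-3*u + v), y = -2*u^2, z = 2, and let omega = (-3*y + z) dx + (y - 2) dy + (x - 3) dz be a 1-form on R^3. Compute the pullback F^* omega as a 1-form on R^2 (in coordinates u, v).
F^* omega = (8*u^3 - 18*u^2*v + 8*u - 6*v) du + (-18*u^3 + 12*u^2*v - 6*u + 4*v) dv

Using F^*(f dg) = (f ∘ F) d(g ∘ F), substitute each coordinate x_i by F_i(u, v) in f_i, and replace dx_i by d F_i = (∂F_i/∂u) du + (∂F_i/∂v) dv.
  For the x component: f_1(F) = 6*u^2 + 2; d F_1 = (-3*v) du + (-3*u + 2*v) dv
  For the y component: f_2(F) = -2*u^2 - 2; d F_2 = (-4*u) du + (0) dv
  For the z component: f_3(F) = -3*u*v + v^2 - 3; d F_3 = (0) du + (0) dv
Combining and collecting du, dv coefficients:
  coeff of du: 8*u^3 - 18*u^2*v + 8*u - 6*v
  coeff of dv: -18*u^3 + 12*u^2*v - 6*u + 4*v
F^* omega = (8*u^3 - 18*u^2*v + 8*u - 6*v) du + (-18*u^3 + 12*u^2*v - 6*u + 4*v) dv.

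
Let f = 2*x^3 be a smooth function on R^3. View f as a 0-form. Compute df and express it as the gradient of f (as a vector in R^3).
df = (6*x^2) dx + (0) dy + (0) dz; grad f = (6*x^2, 0, 0)

For a 0-form f, d f = (∂f/∂x) dx + (∂f/∂y) dy + (∂f/∂z) dz. The components of the vector representation are exactly the entries of grad f in Cartesian coordinates:
  ∂f/∂x = 6*x^2
  ∂f/∂y = 0
  ∂f/∂z = 0.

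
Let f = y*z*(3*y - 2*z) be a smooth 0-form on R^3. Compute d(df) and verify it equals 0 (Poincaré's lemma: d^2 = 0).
d(df) = 0

Step 1: df = sum_i (∂f/∂x_i) dx_i = (0) dx + (2*z*(3*y - z)) dy + (y*(3*y - 4*z)) dz.
Step 2: Apply d again. Using the 1-form formula, the coefficient of dx ∧ dy in d(df) is ∂^2 f/∂x ∂y - ∂^2 f/∂y ∂x = (0) - (0) = 0 (equality of mixed partials for smooth f).
Similarly for dx ∧ dz and dy ∧ dz — all coefficients vanish. So d(df) = 0.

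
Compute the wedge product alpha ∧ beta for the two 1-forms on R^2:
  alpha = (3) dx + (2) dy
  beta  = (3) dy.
alpha ∧ beta = (9) dx ∧ dy

Distribute the wedge, using dx_i ∧ dx_j = -dx_j ∧ dx_i and dx_i ∧ dx_i = 0. For each pair (i, j) with i < j, the coefficient of dx_i ∧ dx_j in alpha ∧ beta is (alpha_i * beta_j - alpha_j * beta_i). Collecting: alpha ∧ beta = (9) dx ∧ dy.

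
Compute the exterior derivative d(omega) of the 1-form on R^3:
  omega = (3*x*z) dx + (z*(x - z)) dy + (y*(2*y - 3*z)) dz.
d(omega) = (z) dx ∧ dy + (-3*x) dx ∧ dz + (-x + 4*y - z) dy ∧ dz

For a 1-form omega = sum_i f_i dx_i, the exterior derivative is
  d(omega) = sum_{i < j} (∂f_j/∂x_i - ∂f_i/∂x_j) dx_i ∧ dx_j.
  coefficient of dx ∧ dy: ∂f_2/∂x - ∂f_1/∂y = ∂(z*(x - z))/∂x - ∂(3*x*z)/∂y = z
  coefficient of dx ∧ dz: ∂f_3/∂x - ∂f_1/∂z = ∂(y*(2*y - 3*z))/∂x - ∂(3*x*z)/∂z = -3*x
  coefficient of dy ∧ dz: ∂f_3/∂y - ∂f_2/∂z = ∂(y*(2*y - 3*z))/∂y - ∂(z*(x - z))/∂z = -x + 4*y - z
Assembling: d(omega) = (z) dx ∧ dy + (-3*x) dx ∧ dz + (-x + 4*y - z) dy ∧ dz.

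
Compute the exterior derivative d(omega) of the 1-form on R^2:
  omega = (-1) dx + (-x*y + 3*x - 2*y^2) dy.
d(omega) = (3 - y) dx ∧ dy

For a 1-form omega = sum_i f_i dx_i, the exterior derivative is
  d(omega) = sum_{i < j} (∂f_j/∂x_i - ∂f_i/∂x_j) dx_i ∧ dx_j.
  coefficient of dx ∧ dy: ∂f_2/∂x - ∂f_1/∂y = ∂(-x*y + 3*x - 2*y^2)/∂x - ∂(-1)/∂y = 3 - y
Assembling: d(omega) = (3 - y) dx ∧ dy.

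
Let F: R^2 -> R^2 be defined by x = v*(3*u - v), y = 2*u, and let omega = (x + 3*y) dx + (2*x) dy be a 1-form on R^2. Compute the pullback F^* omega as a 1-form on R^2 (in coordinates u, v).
F^* omega = (v*(9*u*v + 30*u - 3*v^2 - 4*v)) du + (9*u^2*v + 18*u^2 - 9*u*v^2 - 12*u*v + 2*v^3) dv

Using F^*(f dg) = (f ∘ F) d(g ∘ F), substitute each coordinate x_i by F_i(u, v) in f_i, and replace dx_i by d F_i = (∂F_i/∂u) du + (∂F_i/∂v) dv.
  For the x component: f_1(F) = 3*u*v + 6*u - v^2; d F_1 = (3*v) du + (3*u - 2*v) dv
  For the y component: f_2(F) = 2*v*(3*u - v); d F_2 = (2) du + (0) dv
Combining and collecting du, dv coefficients:
  coeff of du: v*(9*u*v + 30*u - 3*v^2 - 4*v)
  coeff of dv: 9*u^2*v + 18*u^2 - 9*u*v^2 - 12*u*v + 2*v^3
F^* omega = (v*(9*u*v + 30*u - 3*v^2 - 4*v)) du + (9*u^2*v + 18*u^2 - 9*u*v^2 - 12*u*v + 2*v^3) dv.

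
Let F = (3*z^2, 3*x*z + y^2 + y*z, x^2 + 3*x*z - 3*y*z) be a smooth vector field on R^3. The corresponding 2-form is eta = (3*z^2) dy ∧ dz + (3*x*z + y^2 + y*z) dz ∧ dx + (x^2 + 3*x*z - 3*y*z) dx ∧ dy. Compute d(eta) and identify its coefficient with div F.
d(eta) = (3*x - y + z) dx ∧ dy ∧ dz; div F = 3*x - y + z

For a 2-form in R^3 of the form above, applying d gives a 3-form with coefficient ∂P/∂x + ∂Q/∂y + ∂R/∂z:
  ∂P/∂x = 0
  ∂Q/∂y = 2*y + z
  ∂R/∂z = 3*x - 3*y
Sum = 3*x - y + z, which is exactly div F.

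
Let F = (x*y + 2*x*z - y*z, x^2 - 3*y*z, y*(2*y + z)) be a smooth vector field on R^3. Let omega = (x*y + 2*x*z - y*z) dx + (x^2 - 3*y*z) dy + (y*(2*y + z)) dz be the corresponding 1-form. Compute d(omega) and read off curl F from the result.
d(omega) = (7*y + z) dy ∧ dz + (2*x - y) dz ∧ dx + (x + z) dx ∧ dy; curl F = (7*y + z, 2*x - y, x + z)

d omega = sum_{i<j} (∂f_j/∂x_i - ∂f_i/∂x_j) dx_i ∧ dx_j. Under the identification (dy ∧ dz, dz ∧ dx, dx ∧ dy) ↔ (e_x, e_y, e_z), the coefficients are exactly the components of curl F. Compute:
  ∂R/∂y - ∂Q/∂z = (4*y + z) - (-3*y) = 7*y + z
  ∂P/∂z - ∂R/∂x = (2*x - y) - (0) = 2*x - y
  ∂Q/∂x - ∂P/∂y = (2*x) - (x - z) = x + z.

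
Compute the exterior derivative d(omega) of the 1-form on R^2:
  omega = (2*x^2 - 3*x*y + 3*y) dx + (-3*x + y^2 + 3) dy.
d(omega) = (3*x - 6) dx ∧ dy

For a 1-form omega = sum_i f_i dx_i, the exterior derivative is
  d(omega) = sum_{i < j} (∂f_j/∂x_i - ∂f_i/∂x_j) dx_i ∧ dx_j.
  coefficient of dx ∧ dy: ∂f_2/∂x - ∂f_1/∂y = ∂(-3*x + y^2 + 3)/∂x - ∂(2*x^2 - 3*x*y + 3*y)/∂y = 3*x - 6
Assembling: d(omega) = (3*x - 6) dx ∧ dy.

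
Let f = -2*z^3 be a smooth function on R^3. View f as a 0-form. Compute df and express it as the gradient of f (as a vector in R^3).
df = (0) dx + (0) dy + (-6*z^2) dz; grad f = (0, 0, -6*z^2)

For a 0-form f, d f = (∂f/∂x) dx + (∂f/∂y) dy + (∂f/∂z) dz. The components of the vector representation are exactly the entries of grad f in Cartesian coordinates:
  ∂f/∂x = 0
  ∂f/∂y = 0
  ∂f/∂z = -6*z^2.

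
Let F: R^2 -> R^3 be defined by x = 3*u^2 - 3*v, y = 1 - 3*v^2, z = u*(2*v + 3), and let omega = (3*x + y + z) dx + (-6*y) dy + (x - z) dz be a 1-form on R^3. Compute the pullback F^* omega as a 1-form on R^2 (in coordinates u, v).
F^* omega = (54*u^3 + 18*u^2*v + 27*u^2 - 22*u*v^2 - 66*u*v - 3*u - 6*v^2 - 9*v) du + (6*u^3 - 4*u^2*v - 33*u^2 - 12*u*v - 9*u - 108*v^3 + 9*v^2 + 63*v - 3) dv

Using F^*(f dg) = (f ∘ F) d(g ∘ F), substitute each coordinate x_i by F_i(u, v) in f_i, and replace dx_i by d F_i = (∂F_i/∂u) du + (∂F_i/∂v) dv.
  For the x component: f_1(F) = 9*u^2 + 2*u*v + 3*u - 3*v^2 - 9*v + 1; d F_1 = (6*u) du + (-3) dv
  For the y component: f_2(F) = 18*v^2 - 6; d F_2 = (0) du + (-6*v) dv
  For the z component: f_3(F) = 3*u^2 - 2*u*v - 3*u - 3*v; d F_3 = (2*v + 3) du + (2*u) dv
Combining and collecting du, dv coefficients:
  coeff of du: 54*u^3 + 18*u^2*v + 27*u^2 - 22*u*v^2 - 66*u*v - 3*u - 6*v^2 - 9*v
  coeff of dv: 6*u^3 - 4*u^2*v - 33*u^2 - 12*u*v - 9*u - 108*v^3 + 9*v^2 + 63*v - 3
F^* omega = (54*u^3 + 18*u^2*v + 27*u^2 - 22*u*v^2 - 66*u*v - 3*u - 6*v^2 - 9*v) du + (6*u^3 - 4*u^2*v - 33*u^2 - 12*u*v - 9*u - 108*v^3 + 9*v^2 + 63*v - 3) dv.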